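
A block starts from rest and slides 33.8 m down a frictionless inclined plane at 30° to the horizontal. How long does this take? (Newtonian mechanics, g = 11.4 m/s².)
a = g sin(θ) = 11.4 × sin(30°) = 5.7 m/s²
t = √(2d/a) = √(2 × 33.8 / 5.7) = 3.44 s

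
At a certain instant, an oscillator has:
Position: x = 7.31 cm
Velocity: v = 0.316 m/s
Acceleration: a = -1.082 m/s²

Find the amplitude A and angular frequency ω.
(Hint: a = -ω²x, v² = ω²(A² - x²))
a = −ω²x → ω = √(|a|/x) = √(1.082/0.0731) = 3.847 rad/s
v² = ω²(A² − x²) → A = √(x² + v²/ω²) = √(0.0731² + 0.316²/3.847²) = 0.11 m = 11 cm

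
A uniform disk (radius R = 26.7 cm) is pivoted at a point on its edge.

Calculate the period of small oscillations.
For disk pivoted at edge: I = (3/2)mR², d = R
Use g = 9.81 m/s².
I/m = (3/2)R² = 0.1069 m²; d = R = 0.267 m
T = 2π√((3/2)R²/(gR)) = 2π√(3R/(2g)) = 1.27 s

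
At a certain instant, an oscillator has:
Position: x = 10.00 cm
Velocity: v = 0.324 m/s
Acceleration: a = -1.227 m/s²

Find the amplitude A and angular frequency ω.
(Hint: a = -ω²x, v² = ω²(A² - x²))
a = −ω²x → ω = √(|a|/x) = √(1.227/0.1) = 3.503 rad/s
v² = ω²(A² − x²) → A = √(x² + v²/ω²) = √(0.1² + 0.324²/3.503²) = 0.1362 m = 13.62 cm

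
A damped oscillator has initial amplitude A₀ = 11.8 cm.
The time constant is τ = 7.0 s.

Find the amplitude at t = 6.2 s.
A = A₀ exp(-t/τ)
A = A₀ exp(−t/τ) = 11.8×exp(−6.2/7.0) = 4.867 cm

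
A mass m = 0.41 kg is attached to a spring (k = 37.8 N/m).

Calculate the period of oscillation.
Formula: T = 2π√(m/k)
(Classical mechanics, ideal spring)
T = 2π√(m/k) = 2π√(0.41/37.8) = 0.6544 s; f = 1/T = 1.528 Hz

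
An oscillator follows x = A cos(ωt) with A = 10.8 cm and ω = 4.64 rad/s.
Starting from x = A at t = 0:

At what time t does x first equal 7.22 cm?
cos(ωt) = x/A = 7.22/10.8 = 0.6685
ωt = arccos(0.6685) = 0.8386 rad
t = 0.8386/4.64 = 0.1807 s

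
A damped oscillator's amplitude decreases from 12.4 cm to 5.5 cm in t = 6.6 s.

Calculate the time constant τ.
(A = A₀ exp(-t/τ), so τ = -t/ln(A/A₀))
A/A₀ = 5.5/12.4 = 0.4435; ln(A/A₀) = -0.8129
τ = −t/ln(A/A₀) = −6.6/-0.8129 = 8.119 s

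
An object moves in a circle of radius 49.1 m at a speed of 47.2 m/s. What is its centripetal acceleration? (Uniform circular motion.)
a_c = v²/r = 47.2²/49.1 = 2227.84/49.1 = 45.37 m/s²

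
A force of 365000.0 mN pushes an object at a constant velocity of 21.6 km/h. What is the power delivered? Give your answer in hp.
P = Fv = 365 N × 6 m/s = 2190 W = 2.937 hp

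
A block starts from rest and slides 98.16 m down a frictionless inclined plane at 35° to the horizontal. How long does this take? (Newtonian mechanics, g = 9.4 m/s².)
a = g sin(θ) = 9.4 × sin(35°) = 5.39 m/s²
t = √(2d/a) = √(2 × 98.16 / 5.39) = 6.03 s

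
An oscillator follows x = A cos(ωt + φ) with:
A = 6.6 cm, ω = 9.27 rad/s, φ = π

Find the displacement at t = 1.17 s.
x = A cos(ωt + φ) = 6.6×cos(9.27×1.17 + π) = 0.9842 cm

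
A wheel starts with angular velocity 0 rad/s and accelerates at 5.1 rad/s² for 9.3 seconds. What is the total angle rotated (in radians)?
θ = ω₀t + ½αt² = 0×9.3 + ½×5.1×9.3² = 220.55 rad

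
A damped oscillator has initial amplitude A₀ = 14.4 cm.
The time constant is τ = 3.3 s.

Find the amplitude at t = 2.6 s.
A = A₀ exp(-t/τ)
A = A₀ exp(−t/τ) = 14.4×exp(−2.6/3.3) = 6.549 cm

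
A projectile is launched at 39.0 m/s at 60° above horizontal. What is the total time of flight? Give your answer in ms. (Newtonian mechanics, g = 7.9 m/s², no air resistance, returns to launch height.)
T = 2v₀sin(θ)/g (with unit conversion) = 8551.0 ms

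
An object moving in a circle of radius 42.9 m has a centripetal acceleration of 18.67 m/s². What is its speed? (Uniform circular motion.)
v = √(a_c × r) = √(18.67 × 42.9) = 28.3 m/s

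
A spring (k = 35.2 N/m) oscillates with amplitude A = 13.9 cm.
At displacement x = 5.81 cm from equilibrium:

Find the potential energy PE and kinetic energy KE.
E_total = ½kA² = ½×35.2×(0.139)² = 0.34 J
PE = ½kx² = ½×35.2×(0.0581)² = 0.05941 J
KE = E_total − PE = 0.2806 J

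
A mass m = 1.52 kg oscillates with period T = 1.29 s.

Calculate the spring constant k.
T = 2π√(m/k) → k = m(2π/T)² = 1.52×(2π/1.29)² = 36.06 N/m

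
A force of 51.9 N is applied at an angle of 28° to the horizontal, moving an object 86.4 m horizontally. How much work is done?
W = Fd cosθ = 51.9×86.4×cos(28°) = 3959.3 J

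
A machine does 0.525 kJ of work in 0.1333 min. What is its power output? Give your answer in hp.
P = W/t = 525 J / 7.998 s = 65.64 W = 0.08803 hp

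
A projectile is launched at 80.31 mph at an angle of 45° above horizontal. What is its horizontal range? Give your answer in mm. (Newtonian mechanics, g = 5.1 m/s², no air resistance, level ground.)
R = v₀² sin(2θ) / g (with unit conversion) = 252700.0 mm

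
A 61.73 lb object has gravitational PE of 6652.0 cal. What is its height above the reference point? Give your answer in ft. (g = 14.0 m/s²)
PE = mgh → h = PE/(mg) = 2.783e+04 J / (28 kg × 14.0 m/s²) = 71 m = 232.9 ft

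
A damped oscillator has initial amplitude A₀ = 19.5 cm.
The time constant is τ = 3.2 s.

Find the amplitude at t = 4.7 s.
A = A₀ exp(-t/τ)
A = A₀ exp(−t/τ) = 19.5×exp(−4.7/3.2) = 4.489 cm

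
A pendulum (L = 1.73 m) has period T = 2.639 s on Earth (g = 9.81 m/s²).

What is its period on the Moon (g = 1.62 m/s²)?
T = 2π√(L/g), so T_moon/T_earth = √(g_earth/g_moon)
T_moon = 2π√(1.73/1.62) = 6.493 s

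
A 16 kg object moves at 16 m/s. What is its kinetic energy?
KE = ½mv² = ½×16×16² = 2048.0 J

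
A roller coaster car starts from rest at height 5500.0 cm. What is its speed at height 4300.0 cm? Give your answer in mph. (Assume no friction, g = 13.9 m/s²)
mgh₁ = ½mv₂² + mgh₂ → v₂ = √(2g(h₁−h₂)) = √(2×13.9×(55−43)) = 18.26 m/s = 40.86 mph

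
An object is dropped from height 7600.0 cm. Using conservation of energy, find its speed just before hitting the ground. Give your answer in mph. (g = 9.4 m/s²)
mgh = ½mv² → v = √(2gh) = √(2×9.4×76) = 37.8 m/s = 84.56 mph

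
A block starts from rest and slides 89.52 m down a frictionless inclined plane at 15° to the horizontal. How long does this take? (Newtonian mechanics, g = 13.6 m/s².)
a = g sin(θ) = 13.6 × sin(15°) = 3.52 m/s²
t = √(2d/a) = √(2 × 89.52 / 3.52) = 7.13 s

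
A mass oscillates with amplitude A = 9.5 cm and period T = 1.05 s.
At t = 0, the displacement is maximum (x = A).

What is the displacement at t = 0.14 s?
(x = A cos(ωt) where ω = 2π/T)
ω = 2π/T = 2π/1.05 = 5.984 rad/s
x = A cos(ωt) = 9.5×cos(5.984×0.14) = 6.357 cm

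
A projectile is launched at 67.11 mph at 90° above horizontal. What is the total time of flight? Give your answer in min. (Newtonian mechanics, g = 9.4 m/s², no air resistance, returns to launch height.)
T = 2v₀sin(θ)/g (with unit conversion) = 0.1064 min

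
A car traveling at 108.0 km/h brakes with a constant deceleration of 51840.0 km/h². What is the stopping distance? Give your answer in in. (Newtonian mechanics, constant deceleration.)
d = v₀² / (2a) (with unit conversion) = 4429.0 in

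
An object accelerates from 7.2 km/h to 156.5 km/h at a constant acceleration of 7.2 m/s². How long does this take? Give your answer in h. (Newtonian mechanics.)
t = (v - v₀)/a (with unit conversion) = 0.0016 h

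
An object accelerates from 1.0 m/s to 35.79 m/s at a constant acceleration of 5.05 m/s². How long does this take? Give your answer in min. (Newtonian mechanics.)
t = (v - v₀)/a (with unit conversion) = 0.1148 min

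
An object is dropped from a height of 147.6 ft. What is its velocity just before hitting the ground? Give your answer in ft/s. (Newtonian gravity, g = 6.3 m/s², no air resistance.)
v = √(2gh) (with unit conversion) = 78.11 ft/s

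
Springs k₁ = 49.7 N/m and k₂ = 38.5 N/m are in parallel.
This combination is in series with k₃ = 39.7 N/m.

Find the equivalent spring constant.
k₁₂ = k₁ + k₂ = 88.2 N/m (parallel)
1/k_eq = 1/k₁₂ + 1/k₃ → k_eq = 27.38 N/m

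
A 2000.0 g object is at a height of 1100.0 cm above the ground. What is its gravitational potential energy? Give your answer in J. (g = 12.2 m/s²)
PE = mgh = 2 kg × 12.2 m/s² × 11 m = 268.4 J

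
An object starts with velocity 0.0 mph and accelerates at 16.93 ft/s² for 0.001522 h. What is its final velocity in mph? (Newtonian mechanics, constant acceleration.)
v = v₀ + at (with unit conversion) = 63.25 mph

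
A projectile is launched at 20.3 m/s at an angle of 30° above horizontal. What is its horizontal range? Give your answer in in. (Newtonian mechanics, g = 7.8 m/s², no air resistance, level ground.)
R = v₀² sin(2θ) / g (with unit conversion) = 1801.0 in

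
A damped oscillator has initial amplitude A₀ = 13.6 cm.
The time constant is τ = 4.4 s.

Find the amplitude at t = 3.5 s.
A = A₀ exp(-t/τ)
A = A₀ exp(−t/τ) = 13.6×exp(−3.5/4.4) = 6.139 cm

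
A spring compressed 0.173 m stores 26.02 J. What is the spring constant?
PE = ½kx² → k = 2PE/x² = 2×26.02/0.173² = 1739.0 N/m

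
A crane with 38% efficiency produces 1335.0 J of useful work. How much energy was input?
W_in = W_out/η = 1335.0/0.38 = 3513.2 J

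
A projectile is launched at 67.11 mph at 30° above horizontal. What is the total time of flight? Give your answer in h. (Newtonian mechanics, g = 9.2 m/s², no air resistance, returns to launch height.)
T = 2v₀sin(θ)/g (with unit conversion) = 0.0009058 h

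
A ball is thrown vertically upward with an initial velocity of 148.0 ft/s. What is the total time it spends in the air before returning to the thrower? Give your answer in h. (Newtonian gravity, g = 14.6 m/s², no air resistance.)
t_total = 2v₀/g (with unit conversion) = 0.001717 h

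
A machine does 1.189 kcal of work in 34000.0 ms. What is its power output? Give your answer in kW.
P = W/t = 4975 J / 34 s = 146.3 W = 0.1463 kW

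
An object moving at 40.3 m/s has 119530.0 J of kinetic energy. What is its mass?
KE = ½mv² → m = 2KE/v² = 2×119530.0/40.3² = 147.2 kg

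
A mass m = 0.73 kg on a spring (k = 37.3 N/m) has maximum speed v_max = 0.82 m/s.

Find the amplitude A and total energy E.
½mv²_max = ½kA² → A = v_max√(m/k) = 0.82×√(0.73/37.3) = 0.1147 m = 11.47 cm
E = ½mv²_max = ½×0.73×0.82² = 0.2454 J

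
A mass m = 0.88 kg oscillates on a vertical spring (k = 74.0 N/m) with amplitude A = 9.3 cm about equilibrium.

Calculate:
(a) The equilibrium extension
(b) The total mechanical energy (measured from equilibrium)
x_eq = mg/k = 0.88×9.81/74.0 = 0.1167 m = 11.67 cm
E = ½kA² = ½×74.0×(0.093)² = 0.32 J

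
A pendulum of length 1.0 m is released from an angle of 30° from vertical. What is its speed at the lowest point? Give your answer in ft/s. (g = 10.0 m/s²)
h = L(1 − cosθ) = 1.0×(1 − cos30°) = 0.134 m
v = √(2gh) = √(2×10.0×0.134) = 1.637 m/s = 5.37 ft/s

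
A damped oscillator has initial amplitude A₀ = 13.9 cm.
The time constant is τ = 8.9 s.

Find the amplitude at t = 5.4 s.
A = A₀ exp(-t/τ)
A = A₀ exp(−t/τ) = 13.9×exp(−5.4/8.9) = 7.577 cm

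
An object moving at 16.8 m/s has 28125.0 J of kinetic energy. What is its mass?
KE = ½mv² → m = 2KE/v² = 2×28125.0/16.8² = 199.3 kg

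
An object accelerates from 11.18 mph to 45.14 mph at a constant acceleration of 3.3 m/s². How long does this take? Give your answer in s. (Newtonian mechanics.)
t = (v - v₀)/a (with unit conversion) = 4.6 s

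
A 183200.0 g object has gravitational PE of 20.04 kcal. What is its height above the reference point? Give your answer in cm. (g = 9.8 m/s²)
PE = mgh → h = PE/(mg) = 8.385e+04 J / (183.2 kg × 9.8 m/s²) = 46.7 m = 4670.0 cm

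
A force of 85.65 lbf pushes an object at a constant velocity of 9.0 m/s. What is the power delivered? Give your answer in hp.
P = Fv = 381 N × 9 m/s = 3429 W = 4.598 hp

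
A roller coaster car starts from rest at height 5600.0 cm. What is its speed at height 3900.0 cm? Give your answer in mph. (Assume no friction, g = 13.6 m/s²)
mgh₁ = ½mv₂² + mgh₂ → v₂ = √(2g(h₁−h₂)) = √(2×13.6×(56−39)) = 21.5 m/s = 48.1 mph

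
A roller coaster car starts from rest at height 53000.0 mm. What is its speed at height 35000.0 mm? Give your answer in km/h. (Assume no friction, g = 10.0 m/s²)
mgh₁ = ½mv₂² + mgh₂ → v₂ = √(2g(h₁−h₂)) = √(2×10.0×(53−35)) = 18.97 m/s = 68.31 km/h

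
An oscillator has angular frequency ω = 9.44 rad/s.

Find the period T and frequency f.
T = 2π/ω = 2π/9.44 = 0.6656 s; f = ω/2π = 1.502 Hz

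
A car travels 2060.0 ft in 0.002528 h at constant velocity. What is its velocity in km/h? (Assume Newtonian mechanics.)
v = d/t (with unit conversion) = 248.4 km/h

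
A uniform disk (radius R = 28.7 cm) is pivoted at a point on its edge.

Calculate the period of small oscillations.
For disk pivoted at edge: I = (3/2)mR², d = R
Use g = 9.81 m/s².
I/m = (3/2)R² = 0.1236 m²; d = R = 0.287 m
T = 2π√((3/2)R²/(gR)) = 2π√(3R/(2g)) = 1.316 s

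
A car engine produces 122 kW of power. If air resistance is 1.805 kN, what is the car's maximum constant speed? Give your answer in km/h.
P = Fv → v = P/F = 122000 W / 1805 N = 67.59 m/s = 243.3 km/h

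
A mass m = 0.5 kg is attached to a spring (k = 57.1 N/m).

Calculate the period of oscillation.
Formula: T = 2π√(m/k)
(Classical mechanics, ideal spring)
T = 2π√(m/k) = 2π√(0.5/57.1) = 0.588 s; f = 1/T = 1.701 Hz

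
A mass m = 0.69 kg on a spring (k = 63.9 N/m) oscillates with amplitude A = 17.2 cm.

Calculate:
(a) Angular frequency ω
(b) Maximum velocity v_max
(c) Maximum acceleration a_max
ω = √(k/m) = √(63.9/0.69) = 9.623 rad/s
v_max = ωA = 9.623×0.172 = 1.655 m/s
a_max = ω²A = 9.623²×0.172 = 15.93 m/s²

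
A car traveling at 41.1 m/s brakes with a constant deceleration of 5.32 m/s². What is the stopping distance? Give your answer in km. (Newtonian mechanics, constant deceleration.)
d = v₀² / (2a) (with unit conversion) = 0.1588 km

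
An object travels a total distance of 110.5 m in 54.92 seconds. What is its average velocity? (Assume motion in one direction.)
v_avg = Δd / Δt = 110.5 / 54.92 = 2.01 m/s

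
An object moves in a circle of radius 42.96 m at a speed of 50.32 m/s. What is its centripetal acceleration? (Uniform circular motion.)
a_c = v²/r = 50.32²/42.96 = 2532.1/42.96 = 58.94 m/s²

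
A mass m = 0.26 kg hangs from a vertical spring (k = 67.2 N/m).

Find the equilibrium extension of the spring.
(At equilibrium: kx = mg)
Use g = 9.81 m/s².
x_eq = mg/k = 0.26×9.81/67.2 = 0.03796 m = 3.796 cm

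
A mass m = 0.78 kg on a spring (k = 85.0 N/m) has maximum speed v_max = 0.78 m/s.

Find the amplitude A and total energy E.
½mv²_max = ½kA² → A = v_max√(m/k) = 0.78×√(0.78/85.0) = 0.07472 m = 7.472 cm
E = ½mv²_max = ½×0.78×0.78² = 0.2373 J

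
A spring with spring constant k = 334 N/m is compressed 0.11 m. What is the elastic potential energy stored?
PE = ½kx² = ½×334×0.11² = 2.021 J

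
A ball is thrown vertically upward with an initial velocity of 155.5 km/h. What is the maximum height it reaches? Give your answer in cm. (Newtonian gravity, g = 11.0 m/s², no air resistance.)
h_max = v₀²/(2g) (with unit conversion) = 8481.0 cm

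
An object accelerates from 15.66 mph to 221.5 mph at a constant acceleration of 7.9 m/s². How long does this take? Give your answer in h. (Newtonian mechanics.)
t = (v - v₀)/a (with unit conversion) = 0.003236 h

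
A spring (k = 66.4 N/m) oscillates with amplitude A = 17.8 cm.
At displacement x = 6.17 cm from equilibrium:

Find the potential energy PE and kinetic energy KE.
E_total = ½kA² = ½×66.4×(0.178)² = 1.052 J
PE = ½kx² = ½×66.4×(0.0617)² = 0.1264 J
KE = E_total − PE = 0.9255 J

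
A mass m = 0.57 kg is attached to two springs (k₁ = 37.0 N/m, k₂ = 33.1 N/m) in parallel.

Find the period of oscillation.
k_eq = k₁+k₂ = 70.1 N/m
T = 2π√(m/k_eq) = 2π√(0.57/70.1) = 0.5666 s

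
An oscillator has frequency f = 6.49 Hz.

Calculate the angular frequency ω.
ω = 2πf = 2π×6.49 = 40.78 rad/s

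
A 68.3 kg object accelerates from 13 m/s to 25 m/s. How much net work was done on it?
W_net = ΔKE = ½m(v₂² − v₁²) = ½×68.3×(25² − 13²) = 15572.4 J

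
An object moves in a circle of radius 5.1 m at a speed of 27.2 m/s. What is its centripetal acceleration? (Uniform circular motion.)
a_c = v²/r = 27.2²/5.1 = 739.84/5.1 = 145.07 m/s²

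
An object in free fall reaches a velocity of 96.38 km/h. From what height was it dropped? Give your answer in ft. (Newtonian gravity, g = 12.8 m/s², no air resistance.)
h = v²/(2g) (with unit conversion) = 91.86 ft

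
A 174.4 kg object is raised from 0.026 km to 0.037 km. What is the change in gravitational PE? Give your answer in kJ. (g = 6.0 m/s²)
ΔPE = mg(h₂ − h₁) = 174.4 kg × 6.0 m/s² × (37 − 26) m = 1.151e+04 J = 11.51 kJ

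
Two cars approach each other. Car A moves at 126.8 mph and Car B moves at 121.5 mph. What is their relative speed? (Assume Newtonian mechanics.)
v_rel = v_A + v_B = 126.8 + 121.5 = 248.3 mph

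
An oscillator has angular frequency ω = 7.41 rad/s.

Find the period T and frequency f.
T = 2π/ω = 2π/7.41 = 0.8479 s; f = ω/2π = 1.179 Hz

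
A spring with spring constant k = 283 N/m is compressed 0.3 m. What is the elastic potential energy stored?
PE = ½kx² = ½×283×0.3² = 12.73 J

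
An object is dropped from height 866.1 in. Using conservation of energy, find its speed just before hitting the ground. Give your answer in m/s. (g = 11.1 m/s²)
mgh = ½mv² → v = √(2gh) = √(2×11.1×22) = 22.1 m/s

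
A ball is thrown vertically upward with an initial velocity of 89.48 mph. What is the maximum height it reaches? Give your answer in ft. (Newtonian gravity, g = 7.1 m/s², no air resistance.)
h_max = v₀²/(2g) (with unit conversion) = 369.7 ft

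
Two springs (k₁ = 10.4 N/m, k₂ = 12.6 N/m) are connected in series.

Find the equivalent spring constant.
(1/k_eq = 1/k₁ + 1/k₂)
1/k_eq = 1/10.4 + 1/12.6 = 0.17552; k_eq = 5.697 N/m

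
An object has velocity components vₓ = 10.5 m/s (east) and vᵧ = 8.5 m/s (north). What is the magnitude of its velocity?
|v| = √(vₓ² + vᵧ²) = √(10.5² + 8.5²) = √(182.5) = 13.51 m/s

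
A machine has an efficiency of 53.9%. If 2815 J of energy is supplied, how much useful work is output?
W_out = η × W_in = 0.539 × 2815 = 1517.3 J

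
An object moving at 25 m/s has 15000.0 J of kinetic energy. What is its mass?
KE = ½mv² → m = 2KE/v² = 2×15000.0/25² = 48.0 kg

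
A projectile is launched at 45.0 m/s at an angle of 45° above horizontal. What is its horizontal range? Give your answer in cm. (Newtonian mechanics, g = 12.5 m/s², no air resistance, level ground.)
R = v₀² sin(2θ) / g (with unit conversion) = 16200.0 cm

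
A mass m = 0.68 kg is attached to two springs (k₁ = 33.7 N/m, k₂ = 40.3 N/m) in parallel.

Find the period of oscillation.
k_eq = k₁+k₂ = 74 N/m
T = 2π√(m/k_eq) = 2π√(0.68/74) = 0.6023 s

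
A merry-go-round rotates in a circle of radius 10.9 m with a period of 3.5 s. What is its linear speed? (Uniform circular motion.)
v = 2πr/T = 2π×10.9/3.5 = 19.57 m/s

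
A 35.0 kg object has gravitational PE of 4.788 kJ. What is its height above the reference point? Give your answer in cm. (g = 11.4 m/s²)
PE = mgh → h = PE/(mg) = 4788 J / (35 kg × 11.4 m/s²) = 12 m = 1200.0 cm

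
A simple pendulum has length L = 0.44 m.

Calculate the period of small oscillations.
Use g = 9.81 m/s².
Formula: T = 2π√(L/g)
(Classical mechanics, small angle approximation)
T = 2π√(L/g) = 2π√(0.44/9.81) = 1.331 s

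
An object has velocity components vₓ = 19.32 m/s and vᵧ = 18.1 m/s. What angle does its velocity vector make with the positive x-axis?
θ = arctan(vᵧ/vₓ) = arctan(18.1/19.32) = 43.13°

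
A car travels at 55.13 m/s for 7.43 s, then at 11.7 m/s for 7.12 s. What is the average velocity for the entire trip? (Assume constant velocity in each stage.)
d₁ = v₁t₁ = 55.13 × 7.43 = 409.616 m
d₂ = v₂t₂ = 11.7 × 7.12 = 83.304 m
d_total = 492.92 m, t_total = 14.55 s
v_avg = d_total/t_total = 492.92/14.55 = 33.88 m/s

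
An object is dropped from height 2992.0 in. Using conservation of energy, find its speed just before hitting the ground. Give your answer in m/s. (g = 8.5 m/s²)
mgh = ½mv² → v = √(2gh) = √(2×8.5×76) = 35.94 m/s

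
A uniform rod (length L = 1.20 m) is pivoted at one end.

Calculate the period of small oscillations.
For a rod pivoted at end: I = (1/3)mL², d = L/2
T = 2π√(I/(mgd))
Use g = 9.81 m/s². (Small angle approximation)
I/m = (1/3)L² = 0.48 m²; d = L/2 = 0.6 m
T = 2π√(I/(mgd)) = 2π√(0.48/(9.81×0.6)) = 1.794 s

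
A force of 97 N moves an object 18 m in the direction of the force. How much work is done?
W = Fd = 97×18 = 1746.0 J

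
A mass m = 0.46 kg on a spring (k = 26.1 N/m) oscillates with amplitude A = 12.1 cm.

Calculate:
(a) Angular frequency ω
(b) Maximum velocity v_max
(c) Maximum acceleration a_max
ω = √(k/m) = √(26.1/0.46) = 7.533 rad/s
v_max = ωA = 7.533×0.121 = 0.9114 m/s
a_max = ω²A = 7.533²×0.121 = 6.865 m/s²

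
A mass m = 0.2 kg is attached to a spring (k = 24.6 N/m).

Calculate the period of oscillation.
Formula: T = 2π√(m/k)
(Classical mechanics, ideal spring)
T = 2π√(m/k) = 2π√(0.2/24.6) = 0.5665 s; f = 1/T = 1.765 Hz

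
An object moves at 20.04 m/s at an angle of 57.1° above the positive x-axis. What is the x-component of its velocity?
vₓ = v cos(θ) = 20.04 × cos(57.1°) = 10.89 m/s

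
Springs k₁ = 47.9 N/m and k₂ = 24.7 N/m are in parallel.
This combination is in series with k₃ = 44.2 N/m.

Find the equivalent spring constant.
k₁₂ = k₁ + k₂ = 72.6 N/m (parallel)
1/k_eq = 1/k₁₂ + 1/k₃ → k_eq = 27.47 N/m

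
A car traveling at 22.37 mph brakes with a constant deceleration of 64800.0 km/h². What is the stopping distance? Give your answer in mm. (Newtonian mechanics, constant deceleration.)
d = v₀² / (2a) (with unit conversion) = 10000.0 mm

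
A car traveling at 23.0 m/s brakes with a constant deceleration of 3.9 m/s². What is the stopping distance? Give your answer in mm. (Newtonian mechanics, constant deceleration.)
d = v₀² / (2a) (with unit conversion) = 67820.0 mm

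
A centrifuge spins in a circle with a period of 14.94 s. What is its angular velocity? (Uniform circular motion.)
ω = 2π/T = 2π/14.94 = 0.4206 rad/s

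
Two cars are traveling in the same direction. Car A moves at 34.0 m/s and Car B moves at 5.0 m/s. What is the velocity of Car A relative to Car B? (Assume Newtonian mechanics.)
v_rel = v_A - v_B = 34.0 - 5.0 = 29.0 m/s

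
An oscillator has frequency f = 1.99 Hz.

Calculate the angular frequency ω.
ω = 2πf = 2π×1.99 = 12.5 rad/s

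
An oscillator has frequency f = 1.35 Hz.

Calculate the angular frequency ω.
ω = 2πf = 2π×1.35 = 8.482 rad/s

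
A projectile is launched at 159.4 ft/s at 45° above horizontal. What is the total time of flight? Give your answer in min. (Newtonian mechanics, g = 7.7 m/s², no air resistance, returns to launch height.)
T = 2v₀sin(θ)/g (with unit conversion) = 0.1487 min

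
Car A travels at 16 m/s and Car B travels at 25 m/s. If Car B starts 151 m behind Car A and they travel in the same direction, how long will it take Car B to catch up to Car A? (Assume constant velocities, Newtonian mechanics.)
Relative speed: v_rel = 25 - 16 = 9 m/s
Time to catch: t = d₀/v_rel = 151/9 = 16.78 s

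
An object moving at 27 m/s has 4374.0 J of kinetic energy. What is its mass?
KE = ½mv² → m = 2KE/v² = 2×4374.0/27² = 12.0 kg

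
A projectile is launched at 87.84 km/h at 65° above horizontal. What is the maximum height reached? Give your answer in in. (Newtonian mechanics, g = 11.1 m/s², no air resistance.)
H = v₀²sin²(θ)/(2g) (with unit conversion) = 867.3 in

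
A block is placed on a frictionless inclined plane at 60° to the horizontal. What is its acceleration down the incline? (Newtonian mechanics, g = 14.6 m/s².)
a = g sin(θ) = 14.6 × sin(60°) = 14.6 × 0.866 = 12.64 m/s²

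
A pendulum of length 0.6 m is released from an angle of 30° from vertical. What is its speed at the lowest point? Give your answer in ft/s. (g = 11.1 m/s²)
h = L(1 − cosθ) = 0.6×(1 − cos30°) = 0.08038 m
v = √(2gh) = √(2×11.1×0.08038) = 1.336 m/s = 4.383 ft/s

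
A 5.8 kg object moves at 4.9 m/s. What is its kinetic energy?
KE = ½mv² = ½×5.8×4.9² = 69.629 J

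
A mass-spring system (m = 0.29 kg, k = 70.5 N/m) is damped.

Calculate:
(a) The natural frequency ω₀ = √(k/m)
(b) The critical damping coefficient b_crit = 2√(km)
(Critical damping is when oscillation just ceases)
ω₀ = √(k/m) = √(70.5/0.29) = 15.59 rad/s
b_crit = 2√(km) = 2√(70.5×0.29) = 9.043 kg/s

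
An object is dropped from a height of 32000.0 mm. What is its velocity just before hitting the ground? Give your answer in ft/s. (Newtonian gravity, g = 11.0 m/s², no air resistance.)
v = √(2gh) (with unit conversion) = 87.05 ft/s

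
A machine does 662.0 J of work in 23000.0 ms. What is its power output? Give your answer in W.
P = W/t = 662 J / 23 s = 28.78 W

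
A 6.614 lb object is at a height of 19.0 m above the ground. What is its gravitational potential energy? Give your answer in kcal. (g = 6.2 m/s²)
PE = mgh = 3 kg × 6.2 m/s² × 19 m = 353.4 J = 0.08447 kcal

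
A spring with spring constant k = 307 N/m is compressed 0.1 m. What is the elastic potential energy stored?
PE = ½kx² = ½×307×0.1² = 1.535 J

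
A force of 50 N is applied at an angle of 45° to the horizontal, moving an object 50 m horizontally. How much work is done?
W = Fd cosθ = 50×50×cos(45°) = 1767.8 J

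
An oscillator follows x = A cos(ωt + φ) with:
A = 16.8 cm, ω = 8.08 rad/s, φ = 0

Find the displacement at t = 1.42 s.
x = A cos(ωt + φ) = 16.8×cos(8.08×1.42 + 0) = 7.728 cm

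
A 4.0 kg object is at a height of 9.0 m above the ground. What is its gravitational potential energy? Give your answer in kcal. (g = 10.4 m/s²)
PE = mgh = 4 kg × 10.4 m/s² × 9 m = 374.4 J = 0.08948 kcal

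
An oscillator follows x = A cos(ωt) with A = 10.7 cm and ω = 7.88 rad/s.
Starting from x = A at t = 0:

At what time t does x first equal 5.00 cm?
cos(ωt) = x/A = 5.0/10.7 = 0.4673
ωt = arccos(0.4673) = 1.085 rad
t = 1.085/7.88 = 0.1376 s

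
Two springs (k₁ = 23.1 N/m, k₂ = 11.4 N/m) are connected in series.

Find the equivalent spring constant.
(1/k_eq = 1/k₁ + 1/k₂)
1/k_eq = 1/23.1 + 1/11.4 = 0.13101; k_eq = 7.633 N/m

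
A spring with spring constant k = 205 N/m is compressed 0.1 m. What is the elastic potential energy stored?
PE = ½kx² = ½×205×0.1² = 1.025 J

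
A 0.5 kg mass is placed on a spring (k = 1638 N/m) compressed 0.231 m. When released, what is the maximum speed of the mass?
½kx² = ½mv² → v = x√(k/m) = 0.231×√(1638/0.5) = 13.22 m/s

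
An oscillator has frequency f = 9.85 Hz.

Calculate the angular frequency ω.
ω = 2πf = 2π×9.85 = 61.89 rad/s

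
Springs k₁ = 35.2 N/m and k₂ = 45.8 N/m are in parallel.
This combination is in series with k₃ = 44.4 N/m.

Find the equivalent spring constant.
k₁₂ = k₁ + k₂ = 81 N/m (parallel)
1/k_eq = 1/k₁₂ + 1/k₃ → k_eq = 28.68 N/m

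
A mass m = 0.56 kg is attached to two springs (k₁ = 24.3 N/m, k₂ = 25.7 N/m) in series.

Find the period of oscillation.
k_eq = k₁k₂/(k₁+k₂) = 12.49 N/m
T = 2π√(m/k_eq) = 2π√(0.56/12.49) = 1.33 s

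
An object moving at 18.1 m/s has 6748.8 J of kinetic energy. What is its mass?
KE = ½mv² → m = 2KE/v² = 2×6748.8/18.1² = 41.2 kg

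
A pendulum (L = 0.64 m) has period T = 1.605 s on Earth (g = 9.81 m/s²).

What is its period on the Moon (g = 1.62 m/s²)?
T = 2π√(L/g), so T_moon/T_earth = √(g_earth/g_moon)
T_moon = 2π√(0.64/1.62) = 3.949 s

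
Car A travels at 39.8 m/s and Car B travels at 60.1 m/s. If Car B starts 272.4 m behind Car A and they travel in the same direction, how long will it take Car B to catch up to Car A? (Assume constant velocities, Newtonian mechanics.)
Relative speed: v_rel = 60.1 - 39.8 = 20.3 m/s
Time to catch: t = d₀/v_rel = 272.4/20.3 = 13.42 s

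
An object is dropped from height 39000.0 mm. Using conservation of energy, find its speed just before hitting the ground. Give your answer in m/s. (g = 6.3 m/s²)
mgh = ½mv² → v = √(2gh) = √(2×6.3×39) = 22.17 m/s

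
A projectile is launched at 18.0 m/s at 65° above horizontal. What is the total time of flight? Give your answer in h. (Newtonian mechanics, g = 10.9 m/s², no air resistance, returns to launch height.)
T = 2v₀sin(θ)/g (with unit conversion) = 0.0008315 h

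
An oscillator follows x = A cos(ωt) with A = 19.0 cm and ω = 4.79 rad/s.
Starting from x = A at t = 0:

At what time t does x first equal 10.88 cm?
cos(ωt) = x/A = 10.88/19.0 = 0.5726
ωt = arccos(0.5726) = 0.9611 rad
t = 0.9611/4.79 = 0.2006 s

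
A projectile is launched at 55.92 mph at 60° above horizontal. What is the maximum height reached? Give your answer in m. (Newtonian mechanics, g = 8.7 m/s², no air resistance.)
H = v₀²sin²(θ)/(2g) (with unit conversion) = 26.94 m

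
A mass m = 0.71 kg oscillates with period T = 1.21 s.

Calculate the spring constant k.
T = 2π√(m/k) → k = m(2π/T)² = 0.71×(2π/1.21)² = 19.14 N/m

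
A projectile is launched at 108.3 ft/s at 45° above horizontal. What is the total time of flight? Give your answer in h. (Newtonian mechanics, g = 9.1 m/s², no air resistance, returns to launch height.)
T = 2v₀sin(θ)/g (with unit conversion) = 0.001425 h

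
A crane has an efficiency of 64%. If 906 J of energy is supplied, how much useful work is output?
W_out = η × W_in = 0.64 × 906 = 579.84 J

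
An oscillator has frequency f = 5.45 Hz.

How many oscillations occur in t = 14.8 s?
n = f×t = 5.45×14.8 = 80.66 oscillations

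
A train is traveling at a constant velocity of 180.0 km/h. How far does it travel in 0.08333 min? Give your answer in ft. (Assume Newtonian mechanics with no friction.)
d = vt (with unit conversion) = 820.2 ft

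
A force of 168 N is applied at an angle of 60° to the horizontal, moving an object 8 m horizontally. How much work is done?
W = Fd cosθ = 168×8×cos(60°) = 672.0 J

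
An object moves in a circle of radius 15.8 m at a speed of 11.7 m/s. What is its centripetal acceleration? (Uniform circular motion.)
a_c = v²/r = 11.7²/15.8 = 136.89/15.8 = 8.66 m/s²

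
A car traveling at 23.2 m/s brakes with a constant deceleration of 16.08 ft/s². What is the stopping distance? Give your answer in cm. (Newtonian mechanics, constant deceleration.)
d = v₀² / (2a) (with unit conversion) = 5491.0 cm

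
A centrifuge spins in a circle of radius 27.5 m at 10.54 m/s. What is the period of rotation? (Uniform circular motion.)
T = 2πr/v = 2π×27.5/10.54 = 16.39 s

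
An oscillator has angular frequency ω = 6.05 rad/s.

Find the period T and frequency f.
T = 2π/ω = 2π/6.05 = 1.039 s; f = ω/2π = 0.9629 Hz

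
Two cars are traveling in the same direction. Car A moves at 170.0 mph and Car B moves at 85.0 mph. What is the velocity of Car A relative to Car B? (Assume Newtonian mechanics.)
v_rel = v_A - v_B = 170.0 - 85.0 = 85.0 mph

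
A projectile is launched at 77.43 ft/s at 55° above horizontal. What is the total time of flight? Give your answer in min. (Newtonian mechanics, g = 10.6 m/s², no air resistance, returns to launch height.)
T = 2v₀sin(θ)/g (with unit conversion) = 0.06079 min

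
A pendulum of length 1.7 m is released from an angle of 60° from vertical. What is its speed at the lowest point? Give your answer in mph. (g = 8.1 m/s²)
h = L(1 − cosθ) = 1.7×(1 − cos60°) = 0.85 m
v = √(2gh) = √(2×8.1×0.85) = 3.711 m/s = 8.301 mph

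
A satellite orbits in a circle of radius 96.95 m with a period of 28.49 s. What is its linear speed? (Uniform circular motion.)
v = 2πr/T = 2π×96.95/28.49 = 21.38 m/s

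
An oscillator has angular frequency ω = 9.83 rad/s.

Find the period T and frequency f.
T = 2π/ω = 2π/9.83 = 0.6392 s; f = ω/2π = 1.564 Hz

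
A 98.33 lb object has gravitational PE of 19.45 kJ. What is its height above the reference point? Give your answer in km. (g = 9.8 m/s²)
PE = mgh → h = PE/(mg) = 1.945e+04 J / (44.6 kg × 9.8 m/s²) = 44.5 m = 0.0445 km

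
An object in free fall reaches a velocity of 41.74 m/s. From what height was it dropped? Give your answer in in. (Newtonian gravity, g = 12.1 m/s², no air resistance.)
h = v²/(2g) (with unit conversion) = 2834.0 in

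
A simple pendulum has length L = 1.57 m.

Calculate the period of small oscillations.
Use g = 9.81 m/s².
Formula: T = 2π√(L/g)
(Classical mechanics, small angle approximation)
T = 2π√(L/g) = 2π√(1.57/9.81) = 2.514 s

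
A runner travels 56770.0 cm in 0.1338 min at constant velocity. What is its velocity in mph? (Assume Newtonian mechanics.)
v = d/t (with unit conversion) = 158.2 mph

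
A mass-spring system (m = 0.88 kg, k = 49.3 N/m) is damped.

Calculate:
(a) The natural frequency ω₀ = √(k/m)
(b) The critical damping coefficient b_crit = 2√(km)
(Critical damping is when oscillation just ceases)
ω₀ = √(k/m) = √(49.3/0.88) = 7.485 rad/s
b_crit = 2√(km) = 2√(49.3×0.88) = 13.17 kg/s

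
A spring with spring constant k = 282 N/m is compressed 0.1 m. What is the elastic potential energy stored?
PE = ½kx² = ½×282×0.1² = 1.41 J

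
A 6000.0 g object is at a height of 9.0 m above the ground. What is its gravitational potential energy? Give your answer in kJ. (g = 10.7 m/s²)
PE = mgh = 6 kg × 10.7 m/s² × 9 m = 577.8 J = 0.5778 kJ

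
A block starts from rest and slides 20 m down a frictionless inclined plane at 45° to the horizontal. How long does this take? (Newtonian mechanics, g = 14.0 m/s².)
a = g sin(θ) = 14.0 × sin(45°) = 9.9 m/s²
t = √(2d/a) = √(2 × 20 / 9.9) = 2.01 s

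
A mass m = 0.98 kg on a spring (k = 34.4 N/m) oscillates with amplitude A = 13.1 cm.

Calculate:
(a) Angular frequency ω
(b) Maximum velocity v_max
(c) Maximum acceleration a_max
ω = √(k/m) = √(34.4/0.98) = 5.925 rad/s
v_max = ωA = 5.925×0.131 = 0.7761 m/s
a_max = ω²A = 5.925²×0.131 = 4.598 m/s²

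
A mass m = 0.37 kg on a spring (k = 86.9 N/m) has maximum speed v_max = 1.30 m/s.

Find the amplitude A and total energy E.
½mv²_max = ½kA² → A = v_max√(m/k) = 1.3×√(0.37/86.9) = 0.08483 m = 8.483 cm
E = ½mv²_max = ½×0.37×1.3² = 0.3127 J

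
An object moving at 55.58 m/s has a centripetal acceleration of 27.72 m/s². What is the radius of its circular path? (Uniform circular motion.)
r = v²/a_c = 55.58²/27.72 = 111.44 m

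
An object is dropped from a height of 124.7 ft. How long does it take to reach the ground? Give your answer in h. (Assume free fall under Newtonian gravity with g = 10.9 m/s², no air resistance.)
t = √(2h/g) (with unit conversion) = 0.0007336 h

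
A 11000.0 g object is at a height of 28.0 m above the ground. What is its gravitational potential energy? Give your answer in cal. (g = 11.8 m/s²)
PE = mgh = 11 kg × 11.8 m/s² × 28 m = 3634 J = 868.6 cal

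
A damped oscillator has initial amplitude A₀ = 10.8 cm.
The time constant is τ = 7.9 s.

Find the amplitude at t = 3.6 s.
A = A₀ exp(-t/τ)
A = A₀ exp(−t/τ) = 10.8×exp(−3.6/7.9) = 6.847 cm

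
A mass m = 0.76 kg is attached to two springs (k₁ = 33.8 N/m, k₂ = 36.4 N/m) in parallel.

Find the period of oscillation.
k_eq = k₁+k₂ = 70.2 N/m
T = 2π√(m/k_eq) = 2π√(0.76/70.2) = 0.6538 s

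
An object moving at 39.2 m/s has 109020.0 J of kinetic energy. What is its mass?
KE = ½mv² → m = 2KE/v² = 2×109020.0/39.2² = 141.9 kg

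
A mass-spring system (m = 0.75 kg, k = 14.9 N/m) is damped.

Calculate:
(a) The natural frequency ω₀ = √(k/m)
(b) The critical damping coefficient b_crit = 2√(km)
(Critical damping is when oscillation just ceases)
ω₀ = √(k/m) = √(14.9/0.75) = 4.457 rad/s
b_crit = 2√(km) = 2√(14.9×0.75) = 6.686 kg/s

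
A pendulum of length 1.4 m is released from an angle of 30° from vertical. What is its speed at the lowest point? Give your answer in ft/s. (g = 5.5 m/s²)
h = L(1 − cosθ) = 1.4×(1 − cos30°) = 0.1876 m
v = √(2gh) = √(2×5.5×0.1876) = 1.436 m/s = 4.713 ft/s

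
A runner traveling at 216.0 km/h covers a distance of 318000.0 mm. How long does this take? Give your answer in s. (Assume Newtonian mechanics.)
t = d/v (with unit conversion) = 5.3 s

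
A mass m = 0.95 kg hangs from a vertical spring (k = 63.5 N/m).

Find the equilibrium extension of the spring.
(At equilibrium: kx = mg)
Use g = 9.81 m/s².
x_eq = mg/k = 0.95×9.81/63.5 = 0.1468 m = 14.68 cm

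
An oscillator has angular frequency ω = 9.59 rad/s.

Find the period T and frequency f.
T = 2π/ω = 2π/9.59 = 0.6552 s; f = ω/2π = 1.526 Hz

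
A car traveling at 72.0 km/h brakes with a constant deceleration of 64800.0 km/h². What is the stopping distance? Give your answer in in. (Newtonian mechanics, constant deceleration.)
d = v₀² / (2a) (with unit conversion) = 1575.0 in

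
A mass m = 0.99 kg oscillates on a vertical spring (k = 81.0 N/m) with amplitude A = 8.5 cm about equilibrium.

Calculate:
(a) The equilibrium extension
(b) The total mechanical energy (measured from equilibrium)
x_eq = mg/k = 0.99×9.81/81.0 = 0.1199 m = 11.99 cm
E = ½kA² = ½×81.0×(0.085)² = 0.2926 J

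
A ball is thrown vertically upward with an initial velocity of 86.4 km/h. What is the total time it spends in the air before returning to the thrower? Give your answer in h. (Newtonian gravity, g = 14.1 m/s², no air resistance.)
t_total = 2v₀/g (with unit conversion) = 0.0009456 h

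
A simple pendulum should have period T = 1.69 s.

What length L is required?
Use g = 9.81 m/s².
T = 2π√(L/g) → L = g(T/2π)² = 9.81×(1.69/2π)² = 0.7097 m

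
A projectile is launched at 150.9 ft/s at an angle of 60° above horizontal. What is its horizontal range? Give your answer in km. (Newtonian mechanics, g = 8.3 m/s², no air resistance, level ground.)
R = v₀² sin(2θ) / g (with unit conversion) = 0.2207 km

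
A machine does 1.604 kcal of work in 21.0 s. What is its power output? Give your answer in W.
P = W/t = 6711 J / 21 s = 319.6 W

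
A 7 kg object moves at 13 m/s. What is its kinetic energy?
KE = ½mv² = ½×7×13² = 591.5 J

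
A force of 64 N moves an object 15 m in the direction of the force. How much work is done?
W = Fd = 64×15 = 960.0 J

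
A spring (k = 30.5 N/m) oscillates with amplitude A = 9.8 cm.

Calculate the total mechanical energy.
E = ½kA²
E = ½kA² = ½×30.5×(0.098)² = 0.1465 J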